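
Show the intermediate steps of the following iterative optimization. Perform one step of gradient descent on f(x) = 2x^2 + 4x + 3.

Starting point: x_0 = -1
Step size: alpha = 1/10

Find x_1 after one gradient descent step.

f(x) = 2x^2 + 4x + 3
f'(x) = 4x + 4
f'(-1) = 4*-1 + (4) = 0
x_1 = x_0 - alpha * f'(x_0) = -1 - 1/10 * 0 = -1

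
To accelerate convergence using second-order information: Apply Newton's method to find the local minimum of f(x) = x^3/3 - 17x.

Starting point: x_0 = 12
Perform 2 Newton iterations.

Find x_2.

f(x) = x^3/3 - 17x
f'(x) = x^2 - 17, f''(x) = 2x
Newton update: x_{n+1} = x_n - (x_n^2 - 17)/(2*x_n)
Step 1: x_0 = 12, f'=127, f''=24, x_1 = 161/24
Step 2: x_1 = 161/24, f'=16129/576, f''=161/12, x_2 = 35713/7728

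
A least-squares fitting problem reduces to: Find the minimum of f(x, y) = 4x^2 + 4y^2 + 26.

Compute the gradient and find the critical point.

f(x,y) = 4x^2 + 4y^2 + 26
df/dx = 8x + (0) = 0  =>  x = 0
df/dy = 8y + (0) = 0  =>  y = 0
f(0, 0) = 4*(0)^2 + 4*(0)^2 + 26 = 26
Hessian is diagonal with entries 8, 8 > 0, so this is a minimum.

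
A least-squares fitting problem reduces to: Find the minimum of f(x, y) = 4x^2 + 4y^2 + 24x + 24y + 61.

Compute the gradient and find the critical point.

f(x,y) = 4x^2 + 4y^2 + 24x + 24y + 61
df/dx = 8x + (24) = 0  =>  x = -3
df/dy = 8y + (24) = 0  =>  y = -3
f(-3, -3) = 4*(-3)^2 + 4*(-3)^2 + 24*(-3) + 24*(-3) + 61 = -11
Hessian is diagonal with entries 8, 8 > 0, so this is a minimum.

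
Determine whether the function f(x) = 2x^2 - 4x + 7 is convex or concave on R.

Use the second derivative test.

f(x) = 2x^2 - 4x + 7
f'(x) = 4x - 4
f''(x) = 4
Since f''(x) = 4 > 0 for all x, f is convex on R.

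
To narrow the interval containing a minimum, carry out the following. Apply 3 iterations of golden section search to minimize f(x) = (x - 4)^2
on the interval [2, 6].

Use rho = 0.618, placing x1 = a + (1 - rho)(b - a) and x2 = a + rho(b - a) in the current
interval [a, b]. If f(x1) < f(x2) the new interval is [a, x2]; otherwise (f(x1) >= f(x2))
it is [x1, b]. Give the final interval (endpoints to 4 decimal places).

Golden section search for min of f(x) = (x - 4)^2 on [2, 6].
Each step: x1 = a + (1 - rho)(b - a), x2 = a + rho(b - a); if f(x1) < f(x2) keep [a, x2], otherwise keep [x1, b].
Step 1: [2.0000, 6.0000], x1=3.5280 (f=0.2228), x2=4.4720 (f=0.2228); f(x1) = f(x2) (tie, not '<') => keep [3.5280, 6.0000]
Step 2: [3.5280, 6.0000], x1=4.4723 (f=0.2231), x2=5.0557 (f=1.1145); f(x1) < f(x2) => keep [3.5280, 5.0557]
Step 3: [3.5280, 5.0557], x1=4.1116 (f=0.0125), x2=4.4721 (f=0.2229); f(x1) < f(x2) => keep [3.5280, 4.4721]
Final interval: [3.5280, 4.4721]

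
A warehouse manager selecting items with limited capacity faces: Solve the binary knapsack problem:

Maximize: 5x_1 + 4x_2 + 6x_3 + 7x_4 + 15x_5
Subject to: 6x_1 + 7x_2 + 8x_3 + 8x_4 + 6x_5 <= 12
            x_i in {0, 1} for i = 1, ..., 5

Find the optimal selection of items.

Items: item 1 (v=5, w=6), item 2 (v=4, w=7), item 3 (v=6, w=8), item 4 (v=7, w=8), item 5 (v=15, w=6)
Capacity: 12
Checking all 32 subsets (w = total weight, v = total value):
  {}: w = 0, v = 0
  {1}: w = 6, v = 5
  {2}: w = 7, v = 4
  {3}: w = 8, v = 6
  {4}: w = 8, v = 7
  {5}: w = 6, v = 15
  {1, 2}: w = 13 > 12, infeasible
  {1, 3}: w = 14 > 12, infeasible
  {1, 4}: w = 14 > 12, infeasible
  {1, 5}: w = 12, v = 20
  {2, 3}: w = 15 > 12, infeasible
  {2, 4}: w = 15 > 12, infeasible
  {2, 5}: w = 13 > 12, infeasible
  {3, 4}: w = 16 > 12, infeasible
  {3, 5}: w = 14 > 12, infeasible
  {4, 5}: w = 14 > 12, infeasible
  {1, 2, 3}: w = 21 > 12, infeasible
  {1, 2, 4}: w = 21 > 12, infeasible
  {1, 2, 5}: w = 19 > 12, infeasible
  {1, 3, 4}: w = 22 > 12, infeasible
  {1, 3, 5}: w = 20 > 12, infeasible
  {1, 4, 5}: w = 20 > 12, infeasible
  {2, 3, 4}: w = 23 > 12, infeasible
  {2, 3, 5}: w = 21 > 12, infeasible
  {2, 4, 5}: w = 21 > 12, infeasible
  {3, 4, 5}: w = 22 > 12, infeasible
  {1, 2, 3, 4}: w = 29 > 12, infeasible
  {1, 2, 3, 5}: w = 27 > 12, infeasible
  {1, 2, 4, 5}: w = 27 > 12, infeasible
  {1, 3, 4, 5}: w = 28 > 12, infeasible
  {2, 3, 4, 5}: w = 29 > 12, infeasible
  {1, 2, 3, 4, 5}: w = 35 > 12, infeasible
Best feasible subset: items [1, 5]
Total weight: 12 <= 12, total value: 20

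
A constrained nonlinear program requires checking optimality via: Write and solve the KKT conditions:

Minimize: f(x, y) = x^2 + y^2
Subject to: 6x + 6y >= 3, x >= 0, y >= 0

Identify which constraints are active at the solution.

KKT conditions for min x^2 + y^2 s.t. 6x + 6y >= 3, x >= 0, y >= 0:
Stationarity: 2x = mu*6 + mu_x, 2y = mu*6 + mu_y, with mu, mu_x, mu_y >= 0
Complementary slackness: mu*(6x + 6y - 3) = 0, mu_x*x = 0, mu_y*y = 0
(0, 0) is infeasible (6*0 + 6*0 < 3), so if mu = 0 stationarity would force x = mu_x/2 >= 0, y = mu_y/2 >= 0 with mu_x*x = mu_y*y = 0, i.e. x = y = 0: contradiction. Hence mu > 0 and 6x + 6y = 3 is active.
Try x > 0, y > 0 (so mu_x = mu_y = 0): x = 6*mu/2, y = 6*mu/2
Substitute: 6*(6*mu/2) + 6*(6*mu/2) = 3
  mu*72/2 = 3 => mu = 1/12
x* = 1/4 > 0, y* = 1/4 > 0, consistent with mu_x = mu_y = 0.
f is convex and the constraints are linear, so this KKT point is the global minimum.
f* = 1/8
Active constraints: 6x + 6y >= 3 (holds with equality, mu = 1/12 > 0); x >= 0 and y >= 0 are inactive (mu_x = mu_y = 0).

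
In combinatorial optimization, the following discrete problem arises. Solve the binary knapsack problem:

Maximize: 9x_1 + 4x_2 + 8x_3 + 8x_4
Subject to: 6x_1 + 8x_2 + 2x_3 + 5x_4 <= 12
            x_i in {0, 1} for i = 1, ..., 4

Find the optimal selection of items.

Items: item 1 (v=9, w=6), item 2 (v=4, w=8), item 3 (v=8, w=2), item 4 (v=8, w=5)
Capacity: 12
Checking all 16 subsets (w = total weight, v = total value):
  {}: w = 0, v = 0
  {1}: w = 6, v = 9
  {2}: w = 8, v = 4
  {3}: w = 2, v = 8
  {4}: w = 5, v = 8
  {1, 2}: w = 14 > 12, infeasible
  {1, 3}: w = 8, v = 17
  {1, 4}: w = 11, v = 17
  {2, 3}: w = 10, v = 12
  {2, 4}: w = 13 > 12, infeasible
  {3, 4}: w = 7, v = 16
  {1, 2, 3}: w = 16 > 12, infeasible
  {1, 2, 4}: w = 19 > 12, infeasible
  {1, 3, 4}: w = 13 > 12, infeasible
  {2, 3, 4}: w = 15 > 12, infeasible
  {1, 2, 3, 4}: w = 21 > 12, infeasible
Best feasible subset: items [1, 3]
(The same value 17 is also attained by {1, 4}.)
Total weight: 8 <= 12, total value: 17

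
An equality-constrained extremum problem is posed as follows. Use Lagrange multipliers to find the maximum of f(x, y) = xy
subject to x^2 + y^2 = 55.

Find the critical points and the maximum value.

Lagrange conditions: y = 2*lambda*x and x = 2*lambda*y
If x = 0 then y = 0, violating the constraint, so x, y != 0.
Dividing: y/x = x/y => x^2 = y^2 => y = x or y = -x
Constraint: 2x^2 = 55 => x^2 = 55/2 => x = +/-sqrt(55/2)
Critical points: (sqrt(55/2), sqrt(55/2)), (-sqrt(55/2), -sqrt(55/2)), (sqrt(55/2), -sqrt(55/2)), (-sqrt(55/2), sqrt(55/2))
  y = x:  xy = x^2 = 55/2  at (sqrt(55/2), sqrt(55/2)) and (-sqrt(55/2), -sqrt(55/2))
  y = -x: xy = -x^2 = -55/2 at (sqrt(55/2), -sqrt(55/2)) and (-sqrt(55/2), sqrt(55/2))
Maximum xy = 55/2 at (sqrt(55/2), sqrt(55/2)) and (-sqrt(55/2), -sqrt(55/2))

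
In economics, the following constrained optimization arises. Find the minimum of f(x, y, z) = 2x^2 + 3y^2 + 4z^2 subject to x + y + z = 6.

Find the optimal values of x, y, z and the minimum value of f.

Using Lagrange multipliers on f = 2x^2 + 3y^2 + 4z^2 with constraint x + y + z = 6:
Conditions: 2*2*x = lambda, 2*3*y = lambda, 2*4*z = lambda
So x = lambda/4, y = lambda/6, z = lambda/8
Substituting into constraint: lambda * (13/24) = 6
lambda = 144/13
x = 36/13, y = 24/13, z = 18/13
Minimum value = 432/13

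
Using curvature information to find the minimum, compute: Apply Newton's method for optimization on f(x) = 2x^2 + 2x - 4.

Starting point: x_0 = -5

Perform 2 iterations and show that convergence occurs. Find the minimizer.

f(x) = 2x^2 + 2x - 4, f'(x) = 4x + (2), f''(x) = 4
Step 1: f'(-5) = -18, x_1 = -5 - -18/4 = -1/2
Step 2: f'(-1/2) = 0, x_2 = -1/2 (converged)
Newton's method converges in 1 step for quadratics.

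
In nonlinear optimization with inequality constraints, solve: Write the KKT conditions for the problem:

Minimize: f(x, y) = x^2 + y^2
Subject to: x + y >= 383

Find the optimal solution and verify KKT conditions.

KKT conditions for min x^2 + y^2 s.t. x + y >= 383:
Stationarity: 2x = mu, 2y = mu
So x = y = mu/2.
Complementary slackness: mu*(x + y - 383) = 0
Primal feasibility: x + y >= 383; dual feasibility: mu >= 0
If mu = 0 then x = y = 0, but 0 + 0 < 383 is infeasible, so the constraint is active.
Constraint active: x + y = 2*(mu/2) = 383 => mu = 383
x = y = 383/2, f = 146689/2
Verify: stationarity 2*(383/2) = 383 = mu; primal 383/2 + 383/2 = 383 >= 383; dual mu = 383 >= 0; complementary slackness 383*(383 - 383) = 0. All KKT conditions hold.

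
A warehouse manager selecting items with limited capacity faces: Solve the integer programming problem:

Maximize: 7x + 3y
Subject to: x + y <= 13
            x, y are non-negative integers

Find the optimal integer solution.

Objective: 7x + 3y, constraint: x + y <= 13
Coefficient of x is 7 >= coefficient of y is 3, so allocate the entire budget to x.
Optimal: x = 13, y = 0, value = 91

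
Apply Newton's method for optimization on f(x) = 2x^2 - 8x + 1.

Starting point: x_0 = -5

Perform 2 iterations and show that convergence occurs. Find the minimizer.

f(x) = 2x^2 - 8x + 1, f'(x) = 4x + (-8), f''(x) = 4
Step 1: f'(-5) = -28, x_1 = -5 - -28/4 = 2
Step 2: f'(2) = 0, x_2 = 2 (converged)
Newton's method converges in 1 step for quadratics.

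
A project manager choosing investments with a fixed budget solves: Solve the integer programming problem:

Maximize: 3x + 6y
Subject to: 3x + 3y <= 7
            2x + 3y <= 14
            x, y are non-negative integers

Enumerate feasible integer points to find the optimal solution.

Constraint 1: 3x + 3y <= 7
Constraint 2: 2x + 3y <= 14
Feasible x range (need y >= 0): 0 <= x <= min(7/3, 14/2) => x in {0, ..., 2}.
Enumerate feasible integer points row by row (the coefficient of y is 6 > 0, so for each x the largest feasible y gives the best value):
  x = 0: y <= min((7 - 3*0)/3, (14 - 2*0)/3) => y in {0, ..., 2}; best 3*0 + 6*2 = 12
  x = 1: y <= min((7 - 3*1)/3, (14 - 2*1)/3) => y in {0, ..., 1}; best 3*1 + 6*1 = 9
  x = 2: y <= min((7 - 3*2)/3, (14 - 2*2)/3) => y in {0}; best 3*2 + 6*0 = 6
The maximum 3x + 6y = 12 is achieved at x = 0, y = 2.
Check: 3*0 + 3*2 = 6 <= 7 and 2*0 + 3*2 = 6 <= 14.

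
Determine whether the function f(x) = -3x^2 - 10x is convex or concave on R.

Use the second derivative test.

f(x) = -3x^2 - 10x
f'(x) = -6x - 10
f''(x) = -6
Since f''(x) = -6 < 0 for all x, f is concave on R.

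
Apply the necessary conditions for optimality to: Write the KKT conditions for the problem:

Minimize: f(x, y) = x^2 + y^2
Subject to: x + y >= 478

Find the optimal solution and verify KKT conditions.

KKT conditions for min x^2 + y^2 s.t. x + y >= 478:
Stationarity: 2x = mu, 2y = mu
So x = y = mu/2.
Complementary slackness: mu*(x + y - 478) = 0
Primal feasibility: x + y >= 478; dual feasibility: mu >= 0
If mu = 0 then x = y = 0, but 0 + 0 < 478 is infeasible, so the constraint is active.
Constraint active: x + y = 2*(mu/2) = 478 => mu = 478
x = y = 239, f = 114242
Verify: stationarity 2*239 = 478 = mu; primal 239 + 239 = 478 >= 478; dual mu = 478 >= 0; complementary slackness 478*(478 - 478) = 0. All KKT conditions hold.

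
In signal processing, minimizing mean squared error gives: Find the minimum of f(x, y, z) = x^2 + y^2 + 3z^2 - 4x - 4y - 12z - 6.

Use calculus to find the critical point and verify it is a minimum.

f(x,y,z) = x^2 + y^2 + 3z^2 - 4x - 4y - 12z - 6
df/dx = 2x + (-4) = 0 => x = 2
df/dy = 2y + (-4) = 0 => y = 2
df/dz = 6z + (-12) = 0 => z = 2
f(2,2,2) = 1*(2)^2 + 1*(2)^2 + 3*(2)^2 + -4*(2) + -4*(2) + -12*(2) + -6 = -26
Hessian is diagonal with entries 2, 2, 6 > 0, confirmed minimum.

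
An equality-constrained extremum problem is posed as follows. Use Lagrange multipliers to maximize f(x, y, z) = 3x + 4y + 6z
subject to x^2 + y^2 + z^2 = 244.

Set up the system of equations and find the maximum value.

Lagrange conditions: 3 = 2*lambda*x, 4 = 2*lambda*y, 6 = 2*lambda*z
So x:3 = y:4 = z:6, i.e. x = 3t, y = 4t, z = 6t
Constraint: t^2*(3^2 + 4^2 + 6^2) = 244
  t^2 * 61 = 244  =>  t = sqrt(4)
Maximum = 3*3t + 4*4t + 6*6t = 61*sqrt(4) = 122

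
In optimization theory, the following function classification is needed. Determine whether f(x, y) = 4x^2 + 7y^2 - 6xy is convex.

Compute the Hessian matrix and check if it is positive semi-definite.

f(x,y) = 4x^2 + 7y^2 - 6xy
Hessian H = [[8, -6], [-6, 14]]
trace(H) = 22, det(H) = 76
Eigenvalues: (22 +/- sqrt(180)) / 2 = 17.71, 4.292
Since both eigenvalues > 0, f is convex.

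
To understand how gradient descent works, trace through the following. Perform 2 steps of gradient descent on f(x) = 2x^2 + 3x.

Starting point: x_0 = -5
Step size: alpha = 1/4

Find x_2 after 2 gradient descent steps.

f(x) = 2x^2 + 3x, f'(x) = 4x + (3)
Step 1: f'(-5) = -17, x_1 = -5 - 1/4 * -17 = -3/4
Step 2: f'(-3/4) = 0, x_2 = -3/4 - 1/4 * 0 = -3/4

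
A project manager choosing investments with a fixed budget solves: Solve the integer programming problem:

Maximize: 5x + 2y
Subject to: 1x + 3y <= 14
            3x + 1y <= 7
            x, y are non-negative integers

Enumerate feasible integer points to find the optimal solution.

Constraint 1: 1x + 3y <= 14
Constraint 2: 3x + 1y <= 7
Feasible x range (need y >= 0): 0 <= x <= min(14/1, 7/3) => x in {0, ..., 2}.
Enumerate feasible integer points row by row (the coefficient of y is 2 > 0, so for each x the largest feasible y gives the best value):
  x = 0: y <= min((14 - 1*0)/3, (7 - 3*0)/1) => y in {0, ..., 4}; best 5*0 + 2*4 = 8
  x = 1: y <= min((14 - 1*1)/3, (7 - 3*1)/1) => y in {0, ..., 4}; best 5*1 + 2*4 = 13
  x = 2: y <= min((14 - 1*2)/3, (7 - 3*2)/1) => y in {0, ..., 1}; best 5*2 + 2*1 = 12
The maximum 5x + 2y = 13 is achieved at x = 1, y = 4.
Check: 1*1 + 3*4 = 13 <= 14 and 3*1 + 1*4 = 7 <= 7.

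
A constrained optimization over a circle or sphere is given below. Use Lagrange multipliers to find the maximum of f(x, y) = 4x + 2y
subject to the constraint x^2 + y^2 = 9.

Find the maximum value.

Set up Lagrange conditions: grad f = lambda * grad g
  4 = 2*lambda*x
  2 = 2*lambda*y
From these: x/y = 4/2, so x = 4t, y = 2t for some t.
Substitute into constraint: (4t)^2 + (2t)^2 = 9
  t^2 * 20 = 9
  t = sqrt(9/20)
Maximum = 4*x + 2*y = (4^2 + 2^2)*t = 20 * sqrt(9/20) = sqrt(180)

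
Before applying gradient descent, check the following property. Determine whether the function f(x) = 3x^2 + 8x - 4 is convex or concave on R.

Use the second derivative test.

f(x) = 3x^2 + 8x - 4
f'(x) = 6x + 8
f''(x) = 6
Since f''(x) = 6 > 0 for all x, f is convex on R.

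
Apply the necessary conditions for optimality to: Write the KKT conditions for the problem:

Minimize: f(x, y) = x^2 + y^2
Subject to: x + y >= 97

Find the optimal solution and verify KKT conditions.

KKT conditions for min x^2 + y^2 s.t. x + y >= 97:
Stationarity: 2x = mu, 2y = mu
So x = y = mu/2.
Complementary slackness: mu*(x + y - 97) = 0
Primal feasibility: x + y >= 97; dual feasibility: mu >= 0
If mu = 0 then x = y = 0, but 0 + 0 < 97 is infeasible, so the constraint is active.
Constraint active: x + y = 2*(mu/2) = 97 => mu = 97
x = y = 97/2, f = 9409/2
Verify: stationarity 2*(97/2) = 97 = mu; primal 97/2 + 97/2 = 97 >= 97; dual mu = 97 >= 0; complementary slackness 97*(97 - 97) = 0. All KKT conditions hold.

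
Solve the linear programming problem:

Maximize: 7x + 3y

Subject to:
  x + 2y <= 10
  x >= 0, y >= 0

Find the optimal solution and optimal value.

The feasible region has vertices at [(0, 0), (10, 0), (0, 5)].
Checking objective 7x + 3y at each vertex:
  (0, 0): 7*0 + 3*0 = 0
  (10, 0): 7*10 + 3*0 = 70
  (0, 5): 7*0 + 3*5 = 15
Maximum is 70 at (10, 0).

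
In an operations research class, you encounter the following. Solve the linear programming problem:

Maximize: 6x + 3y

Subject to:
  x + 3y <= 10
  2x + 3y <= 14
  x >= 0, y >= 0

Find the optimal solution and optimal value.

Feasible vertices: (0, 0), (0, 10/3), (4, 2), (7, 0)
Objective 6x + 3y at each:
  (0, 0): 0
  (0, 10/3): 10
  (4, 2): 30
  (7, 0): 42
Maximum is 42 at (7, 0).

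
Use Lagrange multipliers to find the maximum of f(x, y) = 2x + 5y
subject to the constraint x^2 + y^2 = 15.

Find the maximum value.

Set up Lagrange conditions: grad f = lambda * grad g
  2 = 2*lambda*x
  5 = 2*lambda*y
From these: x/y = 2/5, so x = 2t, y = 5t for some t.
Substitute into constraint: (2t)^2 + (5t)^2 = 15
  t^2 * 29 = 15
  t = sqrt(15/29)
Maximum = 2*x + 5*y = (2^2 + 5^2)*t = 29 * sqrt(15/29) = sqrt(435)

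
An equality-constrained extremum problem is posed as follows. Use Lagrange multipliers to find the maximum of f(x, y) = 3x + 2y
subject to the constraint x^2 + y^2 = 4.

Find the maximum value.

Set up Lagrange conditions: grad f = lambda * grad g
  3 = 2*lambda*x
  2 = 2*lambda*y
From these: x/y = 3/2, so x = 3t, y = 2t for some t.
Substitute into constraint: (3t)^2 + (2t)^2 = 4
  t^2 * 13 = 4
  t = sqrt(4/13)
Maximum = 3*x + 2*y = (3^2 + 2^2)*t = 13 * sqrt(4/13) = sqrt(52)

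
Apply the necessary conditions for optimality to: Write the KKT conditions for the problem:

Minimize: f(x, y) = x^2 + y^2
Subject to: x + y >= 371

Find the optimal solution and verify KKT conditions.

KKT conditions for min x^2 + y^2 s.t. x + y >= 371:
Stationarity: 2x = mu, 2y = mu
So x = y = mu/2.
Complementary slackness: mu*(x + y - 371) = 0
Primal feasibility: x + y >= 371; dual feasibility: mu >= 0
If mu = 0 then x = y = 0, but 0 + 0 < 371 is infeasible, so the constraint is active.
Constraint active: x + y = 2*(mu/2) = 371 => mu = 371
x = y = 371/2, f = 137641/2
Verify: stationarity 2*(371/2) = 371 = mu; primal 371/2 + 371/2 = 371 >= 371; dual mu = 371 >= 0; complementary slackness 371*(371 - 371) = 0. All KKT conditions hold.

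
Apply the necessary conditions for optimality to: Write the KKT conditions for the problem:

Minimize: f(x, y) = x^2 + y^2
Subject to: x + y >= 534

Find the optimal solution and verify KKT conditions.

KKT conditions for min x^2 + y^2 s.t. x + y >= 534:
Stationarity: 2x = mu, 2y = mu
So x = y = mu/2.
Complementary slackness: mu*(x + y - 534) = 0
Primal feasibility: x + y >= 534; dual feasibility: mu >= 0
If mu = 0 then x = y = 0, but 0 + 0 < 534 is infeasible, so the constraint is active.
Constraint active: x + y = 2*(mu/2) = 534 => mu = 534
x = y = 267, f = 142578
Verify: stationarity 2*267 = 534 = mu; primal 267 + 267 = 534 >= 534; dual mu = 534 >= 0; complementary slackness 534*(534 - 534) = 0. All KKT conditions hold.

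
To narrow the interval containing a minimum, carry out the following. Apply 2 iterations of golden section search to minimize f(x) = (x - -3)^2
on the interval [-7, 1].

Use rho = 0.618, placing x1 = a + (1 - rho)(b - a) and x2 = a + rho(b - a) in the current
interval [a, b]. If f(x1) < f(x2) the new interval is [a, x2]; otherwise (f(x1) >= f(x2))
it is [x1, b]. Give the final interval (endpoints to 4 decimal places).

Golden section search for min of f(x) = (x - -3)^2 on [-7, 1].
Each step: x1 = a + (1 - rho)(b - a), x2 = a + rho(b - a); if f(x1) < f(x2) keep [a, x2], otherwise keep [x1, b].
Step 1: [-7.0000, 1.0000], x1=-3.9440 (f=0.8911), x2=-2.0560 (f=0.8911); f(x1) = f(x2) (tie, not '<') => keep [-3.9440, 1.0000]
Step 2: [-3.9440, 1.0000], x1=-2.0554 (f=0.8923), x2=-0.8886 (f=4.4580); f(x1) < f(x2) => keep [-3.9440, -0.8886]
Final interval: [-3.9440, -0.8886]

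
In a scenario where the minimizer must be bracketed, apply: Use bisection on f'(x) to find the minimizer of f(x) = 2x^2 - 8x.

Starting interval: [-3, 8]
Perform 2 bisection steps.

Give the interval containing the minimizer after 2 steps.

Finding critical point of f(x) = 2x^2 - 8x using bisection on f'(x) = 4x + -8.
f'(x) = 0 when x = 2.
Starting interval: [-3, 8]
Step 1: mid = 5/2, f'(mid) = 2, new interval = [-3, 5/2]
Step 2: mid = -1/4, f'(mid) = -9, new interval = [-1/4, 5/2]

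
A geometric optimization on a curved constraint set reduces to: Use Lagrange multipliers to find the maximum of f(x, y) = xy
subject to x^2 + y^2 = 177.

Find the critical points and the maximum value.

Lagrange conditions: y = 2*lambda*x and x = 2*lambda*y
If x = 0 then y = 0, violating the constraint, so x, y != 0.
Dividing: y/x = x/y => x^2 = y^2 => y = x or y = -x
Constraint: 2x^2 = 177 => x^2 = 177/2 => x = +/-sqrt(177/2)
Critical points: (sqrt(177/2), sqrt(177/2)), (-sqrt(177/2), -sqrt(177/2)), (sqrt(177/2), -sqrt(177/2)), (-sqrt(177/2), sqrt(177/2))
  y = x:  xy = x^2 = 177/2  at (sqrt(177/2), sqrt(177/2)) and (-sqrt(177/2), -sqrt(177/2))
  y = -x: xy = -x^2 = -177/2 at (sqrt(177/2), -sqrt(177/2)) and (-sqrt(177/2), sqrt(177/2))
Maximum xy = 177/2 at (sqrt(177/2), sqrt(177/2)) and (-sqrt(177/2), -sqrt(177/2))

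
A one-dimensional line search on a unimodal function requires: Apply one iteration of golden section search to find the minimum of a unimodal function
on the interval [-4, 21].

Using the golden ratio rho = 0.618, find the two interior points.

Golden section search on [-4, 21].
Golden ratio rho = 0.618 (approx).
Interior points:
  x_1 = -4 + (1-0.618)*25 = 5.5500
  x_2 = -4 + 0.618*25 = 11.4500
Compare f(x_1) and f(x_2) to determine which subinterval to keep.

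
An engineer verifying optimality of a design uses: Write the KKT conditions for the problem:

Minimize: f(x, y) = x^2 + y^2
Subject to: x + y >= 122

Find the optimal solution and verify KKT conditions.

KKT conditions for min x^2 + y^2 s.t. x + y >= 122:
Stationarity: 2x = mu, 2y = mu
So x = y = mu/2.
Complementary slackness: mu*(x + y - 122) = 0
Primal feasibility: x + y >= 122; dual feasibility: mu >= 0
If mu = 0 then x = y = 0, but 0 + 0 < 122 is infeasible, so the constraint is active.
Constraint active: x + y = 2*(mu/2) = 122 => mu = 122
x = y = 61, f = 7442
Verify: stationarity 2*61 = 122 = mu; primal 61 + 61 = 122 >= 122; dual mu = 122 >= 0; complementary slackness 122*(122 - 122) = 0. All KKT conditions hold.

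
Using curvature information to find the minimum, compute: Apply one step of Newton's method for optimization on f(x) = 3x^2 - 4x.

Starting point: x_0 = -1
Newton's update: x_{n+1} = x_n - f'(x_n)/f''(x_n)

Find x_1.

f(x) = 3x^2 - 4x
f'(x) = 6x + (-4), f''(x) = 6
Newton step: x_1 = x_0 - f'(x_0)/f''(x_0)
f'(-1) = -10
x_1 = -1 - -10/6 = 2/3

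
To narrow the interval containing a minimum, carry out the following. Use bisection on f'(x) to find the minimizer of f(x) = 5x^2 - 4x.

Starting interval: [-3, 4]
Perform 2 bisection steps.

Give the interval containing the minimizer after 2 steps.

Finding critical point of f(x) = 5x^2 - 4x using bisection on f'(x) = 10x + -4.
f'(x) = 0 when x = 2/5.
Starting interval: [-3, 4]
Step 1: mid = 1/2, f'(mid) = 1, new interval = [-3, 1/2]
Step 2: mid = -5/4, f'(mid) = -33/2, new interval = [-5/4, 1/2]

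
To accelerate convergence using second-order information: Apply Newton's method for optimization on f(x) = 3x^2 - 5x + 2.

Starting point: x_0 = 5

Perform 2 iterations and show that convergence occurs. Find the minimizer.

f(x) = 3x^2 - 5x + 2, f'(x) = 6x + (-5), f''(x) = 6
Step 1: f'(5) = 25, x_1 = 5 - 25/6 = 5/6
Step 2: f'(5/6) = 0, x_2 = 5/6 (converged)
Newton's method converges in 1 step for quadratics.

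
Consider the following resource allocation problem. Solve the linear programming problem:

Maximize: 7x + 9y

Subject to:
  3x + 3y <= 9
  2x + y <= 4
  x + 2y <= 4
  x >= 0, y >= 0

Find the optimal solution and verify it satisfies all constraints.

Feasible vertices: (0, 0), (0, 2), (4/3, 4/3), (2, 0)
Objective 7x + 9y at each vertex:
  (0, 0): 0
  (0, 2): 18
  (4/3, 4/3): 64/3
  (2, 0): 14
Maximum is 64/3 at (4/3, 4/3).
Verify constraints at (x, y) = (4/3, 4/3):
  3*(4/3) + 3*(4/3) = 8 <= 9
  2*(4/3) + 1*(4/3) = 4 <= 4 (active)
  1*(4/3) + 2*(4/3) = 4 <= 4 (active)
  x = 4/3 >= 0, y = 4/3 >= 0. All constraints satisfied.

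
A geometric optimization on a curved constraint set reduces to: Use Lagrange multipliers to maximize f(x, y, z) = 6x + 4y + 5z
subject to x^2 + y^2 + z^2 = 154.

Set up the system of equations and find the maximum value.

Lagrange conditions: 6 = 2*lambda*x, 4 = 2*lambda*y, 5 = 2*lambda*z
So x:6 = y:4 = z:5, i.e. x = 6t, y = 4t, z = 5t
Constraint: t^2*(6^2 + 4^2 + 5^2) = 154
  t^2 * 77 = 154  =>  t = sqrt(2)
Maximum = 6*6t + 4*4t + 5*5t = 77*sqrt(2) = sqrt(11858)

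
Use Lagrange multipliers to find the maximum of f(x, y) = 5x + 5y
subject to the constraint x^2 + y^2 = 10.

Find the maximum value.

Set up Lagrange conditions: grad f = lambda * grad g
  5 = 2*lambda*x
  5 = 2*lambda*y
From these: x/y = 5/5, so x = 5t, y = 5t for some t.
Substitute into constraint: (5t)^2 + (5t)^2 = 10
  t^2 * 50 = 10
  t = sqrt(10/50)
Maximum = 5*x + 5*y = (5^2 + 5^2)*t = 50 * sqrt(10/50) = sqrt(500)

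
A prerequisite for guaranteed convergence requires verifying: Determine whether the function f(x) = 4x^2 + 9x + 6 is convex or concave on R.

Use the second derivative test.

f(x) = 4x^2 + 9x + 6
f'(x) = 8x + 9
f''(x) = 8
Since f''(x) = 8 > 0 for all x, f is convex on R.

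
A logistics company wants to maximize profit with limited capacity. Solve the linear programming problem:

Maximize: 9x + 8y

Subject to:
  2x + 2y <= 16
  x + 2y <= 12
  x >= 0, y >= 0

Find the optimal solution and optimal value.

Feasible vertices: (0, 0), (0, 6), (4, 4), (8, 0)
Objective 9x + 8y at each:
  (0, 0): 0
  (0, 6): 48
  (4, 4): 68
  (8, 0): 72
Maximum is 72 at (8, 0).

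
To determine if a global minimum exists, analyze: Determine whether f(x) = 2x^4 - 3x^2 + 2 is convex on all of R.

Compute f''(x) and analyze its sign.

f(x) = 2x^4 - 3x^2 + 2
f'(x) = 8x^3 + -6x
f''(x) = 24x^2 + -6
f''(0) = -6 < 0, so not convex near x = 0
Therefore, f is not globally convex on R.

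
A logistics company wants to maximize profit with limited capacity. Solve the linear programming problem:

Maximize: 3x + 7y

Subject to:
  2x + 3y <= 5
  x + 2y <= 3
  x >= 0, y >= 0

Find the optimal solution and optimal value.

Feasible vertices: (0, 0), (0, 3/2), (1, 1), (5/2, 0)
Objective 3x + 7y at each:
  (0, 0): 0
  (0, 3/2): 21/2
  (1, 1): 10
  (5/2, 0): 15/2
Maximum is 21/2 at (0, 3/2).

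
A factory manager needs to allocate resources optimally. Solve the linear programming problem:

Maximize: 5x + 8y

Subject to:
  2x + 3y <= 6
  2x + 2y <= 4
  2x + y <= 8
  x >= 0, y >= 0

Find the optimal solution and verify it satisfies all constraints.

Feasible vertices: (0, 0), (0, 2), (2, 0)
Objective 5x + 8y at each vertex:
  (0, 0): 0
  (0, 2): 16
  (2, 0): 10
Maximum is 16 at (0, 2).
Verify constraints at (x, y) = (0, 2):
  2*0 + 3*2 = 6 <= 6 (active)
  2*0 + 2*2 = 4 <= 4 (active)
  2*0 + 1*2 = 2 <= 8
  x = 0 >= 0, y = 2 >= 0. All constraints satisfied.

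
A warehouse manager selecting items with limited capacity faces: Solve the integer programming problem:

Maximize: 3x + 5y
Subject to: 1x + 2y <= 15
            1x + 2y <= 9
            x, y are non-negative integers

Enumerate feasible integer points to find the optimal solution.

Constraint 1: 1x + 2y <= 15
Constraint 2: 1x + 2y <= 9
Feasible x range (need y >= 0): 0 <= x <= min(15/1, 9/1) => x in {0, ..., 9}.
Enumerate feasible integer points row by row (the coefficient of y is 5 > 0, so for each x the largest feasible y gives the best value):
  x = 0: y <= min((15 - 1*0)/2, (9 - 1*0)/2) => y in {0, ..., 4}; best 3*0 + 5*4 = 20
  x = 1: y <= min((15 - 1*1)/2, (9 - 1*1)/2) => y in {0, ..., 4}; best 3*1 + 5*4 = 23
  x = 2: y <= min((15 - 1*2)/2, (9 - 1*2)/2) => y in {0, ..., 3}; best 3*2 + 5*3 = 21
  x = 3: y <= min((15 - 1*3)/2, (9 - 1*3)/2) => y in {0, ..., 3}; best 3*3 + 5*3 = 24
  x = 4: y <= min((15 - 1*4)/2, (9 - 1*4)/2) => y in {0, ..., 2}; best 3*4 + 5*2 = 22
  x = 5: y <= min((15 - 1*5)/2, (9 - 1*5)/2) => y in {0, ..., 2}; best 3*5 + 5*2 = 25
  x = 6: y <= min((15 - 1*6)/2, (9 - 1*6)/2) => y in {0, ..., 1}; best 3*6 + 5*1 = 23
  x = 7: y <= min((15 - 1*7)/2, (9 - 1*7)/2) => y in {0, ..., 1}; best 3*7 + 5*1 = 26
  x = 8: y <= min((15 - 1*8)/2, (9 - 1*8)/2) => y in {0}; best 3*8 + 5*0 = 24
  x = 9: y <= min((15 - 1*9)/2, (9 - 1*9)/2) => y in {0}; best 3*9 + 5*0 = 27
The maximum 3x + 5y = 27 is achieved at x = 9, y = 0.
Check: 1*9 + 2*0 = 9 <= 15 and 1*9 + 2*0 = 9 <= 9.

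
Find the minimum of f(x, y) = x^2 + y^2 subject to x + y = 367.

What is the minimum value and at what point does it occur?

Substitute y = 367 - x into f(x,y) = x^2 + y^2:
g(x) = x^2 + (367 - x)^2 = 2x^2 - 734x + 134689
g'(x) = 4x - 734 = 0  =>  x = 367/2
y = 367 - 367/2 = 367/2
Minimum value = (367/2)^2 + (367/2)^2 = 134689/2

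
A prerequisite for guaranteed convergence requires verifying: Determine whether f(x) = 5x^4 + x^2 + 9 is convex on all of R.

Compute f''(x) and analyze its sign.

f(x) = 5x^4 + x^2 + 9
f'(x) = 20x^3 + 2x
f''(x) = 60x^2 + 2
f''(x) = 60x^2 + 2 >= 2 > 0 for all x
Therefore, f is convex on R.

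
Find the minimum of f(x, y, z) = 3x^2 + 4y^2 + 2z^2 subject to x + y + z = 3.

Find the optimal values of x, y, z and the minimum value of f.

Using Lagrange multipliers on f = 3x^2 + 4y^2 + 2z^2 with constraint x + y + z = 3:
Conditions: 2*3*x = lambda, 2*4*y = lambda, 2*2*z = lambda
So x = lambda/6, y = lambda/8, z = lambda/4
Substituting into constraint: lambda * (13/24) = 3
lambda = 72/13
x = 12/13, y = 9/13, z = 18/13
Minimum value = 108/13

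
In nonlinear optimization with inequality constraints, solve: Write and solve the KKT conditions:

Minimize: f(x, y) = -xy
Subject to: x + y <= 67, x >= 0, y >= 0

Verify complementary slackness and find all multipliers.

Problem: min -xy s.t. x + y <= 67 (multiplier lambda), x >= 0 (mu_x), y >= 0 (mu_y)
KKT stationarity: -y + lambda - mu_x = 0, -x + lambda - mu_y = 0, with lambda, mu_x, mu_y >= 0
Complementary slackness: lambda*(x + y - 67) = 0, mu_x*x = 0, mu_y*y = 0
If lambda = 0: y = -mu_x <= 0 and x = -mu_y <= 0 force x = y = 0 with f = 0; but x = y = 67/2 is feasible with f = -4489/4 < 0, so this is not the minimum. Hence lambda > 0 and x + y = 67.
Try x > 0, y > 0 (so mu_x = mu_y = 0): y = lambda, x = lambda => x = y = lambda
x + y = 67 => 2*lambda = 67 => lambda = 67/2
x* = y* = 67/2 > 0, consistent with mu_x = mu_y = 0.
(Any feasible point with x = 0 or y = 0 has f = 0 > -4489/4, so the minimum is not on those boundaries.)
min(-xy) = -4489/4 (i.e. max xy = 4489/4)
Multipliers: lambda = 67/2, mu_x = 0, mu_y = 0
Complementary slackness: lambda*(x + y - 67) = 67/2*(67/2 + 67/2 - 67) = 0, mu_x*x = 0*67/2 = 0, mu_y*y = 0*67/2 = 0. Satisfied.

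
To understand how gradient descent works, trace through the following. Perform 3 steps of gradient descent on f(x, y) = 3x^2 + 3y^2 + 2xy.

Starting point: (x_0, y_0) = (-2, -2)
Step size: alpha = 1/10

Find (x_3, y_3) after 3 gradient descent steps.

f(x,y) = 3x^2 + 3y^2 + 2xy
grad_x = 6x + 2y, grad_y = 6y + 2x
Step 1: grad = (-16, -16), (-2/5, -2/5)
Step 2: grad = (-16/5, -16/5), (-2/25, -2/25)
Step 3: grad = (-16/25, -16/25), (-2/125, -2/125)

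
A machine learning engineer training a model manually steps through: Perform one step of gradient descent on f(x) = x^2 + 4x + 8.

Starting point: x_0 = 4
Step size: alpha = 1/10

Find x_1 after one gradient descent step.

f(x) = x^2 + 4x + 8
f'(x) = 2x + 4
f'(4) = 2*4 + (4) = 12
x_1 = x_0 - alpha * f'(x_0) = 4 - 1/10 * 12 = 14/5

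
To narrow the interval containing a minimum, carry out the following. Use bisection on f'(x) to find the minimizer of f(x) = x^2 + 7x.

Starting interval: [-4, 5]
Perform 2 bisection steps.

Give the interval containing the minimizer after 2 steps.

Finding critical point of f(x) = x^2 + 7x using bisection on f'(x) = 2x + 7.
f'(x) = 0 when x = -7/2.
Starting interval: [-4, 5]
Step 1: mid = 1/2, f'(mid) = 8, new interval = [-4, 1/2]
Step 2: mid = -7/4, f'(mid) = 7/2, new interval = [-4, -7/4]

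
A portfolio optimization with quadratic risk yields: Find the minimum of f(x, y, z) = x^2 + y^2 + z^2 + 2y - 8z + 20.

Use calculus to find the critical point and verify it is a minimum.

f(x,y,z) = x^2 + y^2 + z^2 + 2y - 8z + 20
df/dx = 2x + (0) = 0 => x = 0
df/dy = 2y + (2) = 0 => y = -1
df/dz = 2z + (-8) = 0 => z = 4
f(0,-1,4) = 1*(0)^2 + 1*(-1)^2 + 1*(4)^2 + 2*(-1) + -8*(4) + 20 = 3
Hessian is diagonal with entries 2, 2, 2 > 0, confirmed minimum.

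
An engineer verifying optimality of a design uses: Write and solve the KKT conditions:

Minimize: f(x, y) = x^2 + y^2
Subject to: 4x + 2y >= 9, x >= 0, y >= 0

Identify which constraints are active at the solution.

KKT conditions for min x^2 + y^2 s.t. 4x + 2y >= 9, x >= 0, y >= 0:
Stationarity: 2x = mu*4 + mu_x, 2y = mu*2 + mu_y, with mu, mu_x, mu_y >= 0
Complementary slackness: mu*(4x + 2y - 9) = 0, mu_x*x = 0, mu_y*y = 0
(0, 0) is infeasible (4*0 + 2*0 < 9), so if mu = 0 stationarity would force x = mu_x/2 >= 0, y = mu_y/2 >= 0 with mu_x*x = mu_y*y = 0, i.e. x = y = 0: contradiction. Hence mu > 0 and 4x + 2y = 9 is active.
Try x > 0, y > 0 (so mu_x = mu_y = 0): x = 4*mu/2, y = 2*mu/2
Substitute: 4*(4*mu/2) + 2*(2*mu/2) = 9
  mu*20/2 = 9 => mu = 9/10
x* = 9/5 > 0, y* = 9/10 > 0, consistent with mu_x = mu_y = 0.
f is convex and the constraints are linear, so this KKT point is the global minimum.
f* = 81/20
Active constraints: 4x + 2y >= 9 (holds with equality, mu = 9/10 > 0); x >= 0 and y >= 0 are inactive (mu_x = mu_y = 0).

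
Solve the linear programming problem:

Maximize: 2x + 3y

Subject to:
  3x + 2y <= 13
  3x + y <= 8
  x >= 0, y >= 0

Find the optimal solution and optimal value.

Feasible vertices: (0, 0), (0, 13/2), (1, 5), (8/3, 0)
Objective 2x + 3y at each:
  (0, 0): 0
  (0, 13/2): 39/2
  (1, 5): 17
  (8/3, 0): 16/3
Maximum is 39/2 at (0, 13/2).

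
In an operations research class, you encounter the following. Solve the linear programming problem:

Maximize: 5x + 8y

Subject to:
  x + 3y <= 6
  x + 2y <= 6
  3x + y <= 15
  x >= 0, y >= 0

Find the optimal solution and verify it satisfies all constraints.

Feasible vertices: (0, 0), (0, 2), (39/8, 3/8), (5, 0)
Objective 5x + 8y at each vertex:
  (0, 0): 0
  (0, 2): 16
  (39/8, 3/8): 219/8
  (5, 0): 25
Maximum is 219/8 at (39/8, 3/8).
Verify constraints at (x, y) = (39/8, 3/8):
  1*(39/8) + 3*(3/8) = 6 <= 6 (active)
  1*(39/8) + 2*(3/8) = 45/8 <= 6
  3*(39/8) + 1*(3/8) = 15 <= 15 (active)
  x = 39/8 >= 0, y = 3/8 >= 0. All constraints satisfied.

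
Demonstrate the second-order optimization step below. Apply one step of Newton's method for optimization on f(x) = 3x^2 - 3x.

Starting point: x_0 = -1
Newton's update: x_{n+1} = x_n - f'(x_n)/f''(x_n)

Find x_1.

f(x) = 3x^2 - 3x
f'(x) = 6x + (-3), f''(x) = 6
Newton step: x_1 = x_0 - f'(x_0)/f''(x_0)
f'(-1) = -9
x_1 = -1 - -9/6 = 1/2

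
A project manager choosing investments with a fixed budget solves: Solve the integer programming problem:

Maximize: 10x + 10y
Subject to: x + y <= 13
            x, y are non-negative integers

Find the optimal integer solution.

Objective: 10x + 10y, constraint: x + y <= 13
Coefficient of x is 10 >= coefficient of y is 10, so allocate the entire budget to x.
Optimal: x = 13, y = 0, value = 130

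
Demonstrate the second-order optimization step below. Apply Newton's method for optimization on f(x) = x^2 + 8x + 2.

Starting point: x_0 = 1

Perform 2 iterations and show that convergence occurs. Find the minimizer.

f(x) = x^2 + 8x + 2, f'(x) = 2x + (8), f''(x) = 2
Step 1: f'(1) = 10, x_1 = 1 - 10/2 = -4
Step 2: f'(-4) = 0, x_2 = -4 (converged)
Newton's method converges in 1 step for quadratics.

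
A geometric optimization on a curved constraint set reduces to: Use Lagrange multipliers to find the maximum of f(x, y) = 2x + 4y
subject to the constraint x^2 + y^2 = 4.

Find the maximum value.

Set up Lagrange conditions: grad f = lambda * grad g
  2 = 2*lambda*x
  4 = 2*lambda*y
From these: x/y = 2/4, so x = 2t, y = 4t for some t.
Substitute into constraint: (2t)^2 + (4t)^2 = 4
  t^2 * 20 = 4
  t = sqrt(4/20)
Maximum = 2*x + 4*y = (2^2 + 4^2)*t = 20 * sqrt(4/20) = sqrt(80)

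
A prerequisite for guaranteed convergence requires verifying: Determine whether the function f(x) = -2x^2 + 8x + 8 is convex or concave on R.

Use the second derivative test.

f(x) = -2x^2 + 8x + 8
f'(x) = -4x + 8
f''(x) = -4
Since f''(x) = -4 < 0 for all x, f is concave on R.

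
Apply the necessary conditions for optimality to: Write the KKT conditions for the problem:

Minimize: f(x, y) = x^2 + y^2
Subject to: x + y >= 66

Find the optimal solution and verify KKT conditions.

KKT conditions for min x^2 + y^2 s.t. x + y >= 66:
Stationarity: 2x = mu, 2y = mu
So x = y = mu/2.
Complementary slackness: mu*(x + y - 66) = 0
Primal feasibility: x + y >= 66; dual feasibility: mu >= 0
If mu = 0 then x = y = 0, but 0 + 0 < 66 is infeasible, so the constraint is active.
Constraint active: x + y = 2*(mu/2) = 66 => mu = 66
x = y = 33, f = 2178
Verify: stationarity 2*33 = 66 = mu; primal 33 + 33 = 66 >= 66; dual mu = 66 >= 0; complementary slackness 66*(66 - 66) = 0. All KKT conditions hold.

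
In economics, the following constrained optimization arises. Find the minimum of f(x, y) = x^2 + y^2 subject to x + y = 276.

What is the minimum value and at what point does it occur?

Substitute y = 276 - x into f(x,y) = x^2 + y^2:
g(x) = x^2 + (276 - x)^2 = 2x^2 - 552x + 76176
g'(x) = 4x - 552 = 0  =>  x = 138
y = 276 - 138 = 138
Minimum value = 138^2 + 138^2 = 38088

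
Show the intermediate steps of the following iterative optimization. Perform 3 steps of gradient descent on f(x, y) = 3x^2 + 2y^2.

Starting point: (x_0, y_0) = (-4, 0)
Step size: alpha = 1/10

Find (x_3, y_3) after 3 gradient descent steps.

f(x,y) = 3x^2 + 2y^2
grad_x = 6x + 0y, grad_y = 4y + 0x
Step 1: grad = (-24, 0), (-8/5, 0)
Step 2: grad = (-48/5, 0), (-16/25, 0)
Step 3: grad = (-96/25, 0), (-32/125, 0)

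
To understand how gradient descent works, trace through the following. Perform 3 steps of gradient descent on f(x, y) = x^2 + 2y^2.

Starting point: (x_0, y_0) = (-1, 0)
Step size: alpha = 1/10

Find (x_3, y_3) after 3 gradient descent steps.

f(x,y) = x^2 + 2y^2
grad_x = 2x + 0y, grad_y = 4y + 0x
Step 1: grad = (-2, 0), (-4/5, 0)
Step 2: grad = (-8/5, 0), (-16/25, 0)
Step 3: grad = (-32/25, 0), (-64/125, 0)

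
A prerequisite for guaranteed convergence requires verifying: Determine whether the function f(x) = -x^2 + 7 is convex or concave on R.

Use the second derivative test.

f(x) = -x^2 + 7
f'(x) = -2x + 0
f''(x) = -2
Since f''(x) = -2 < 0 for all x, f is concave on R.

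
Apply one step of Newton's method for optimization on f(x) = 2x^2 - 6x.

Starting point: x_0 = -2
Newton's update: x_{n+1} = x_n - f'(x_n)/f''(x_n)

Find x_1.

f(x) = 2x^2 - 6x
f'(x) = 4x + (-6), f''(x) = 4
Newton step: x_1 = x_0 - f'(x_0)/f''(x_0)
f'(-2) = -14
x_1 = -2 - -14/4 = 3/2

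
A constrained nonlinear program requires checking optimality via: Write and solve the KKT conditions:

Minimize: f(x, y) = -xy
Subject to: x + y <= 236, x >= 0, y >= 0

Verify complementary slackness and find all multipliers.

Problem: min -xy s.t. x + y <= 236 (multiplier lambda), x >= 0 (mu_x), y >= 0 (mu_y)
KKT stationarity: -y + lambda - mu_x = 0, -x + lambda - mu_y = 0, with lambda, mu_x, mu_y >= 0
Complementary slackness: lambda*(x + y - 236) = 0, mu_x*x = 0, mu_y*y = 0
If lambda = 0: y = -mu_x <= 0 and x = -mu_y <= 0 force x = y = 0 with f = 0; but x = y = 118 is feasible with f = -13924 < 0, so this is not the minimum. Hence lambda > 0 and x + y = 236.
Try x > 0, y > 0 (so mu_x = mu_y = 0): y = lambda, x = lambda => x = y = lambda
x + y = 236 => 2*lambda = 236 => lambda = 118
x* = y* = 118 > 0, consistent with mu_x = mu_y = 0.
(Any feasible point with x = 0 or y = 0 has f = 0 > -13924, so the minimum is not on those boundaries.)
min(-xy) = -13924 (i.e. max xy = 13924)
Multipliers: lambda = 118, mu_x = 0, mu_y = 0
Complementary slackness: lambda*(x + y - 236) = 118*(118 + 118 - 236) = 0, mu_x*x = 0*118 = 0, mu_y*y = 0*118 = 0. Satisfied.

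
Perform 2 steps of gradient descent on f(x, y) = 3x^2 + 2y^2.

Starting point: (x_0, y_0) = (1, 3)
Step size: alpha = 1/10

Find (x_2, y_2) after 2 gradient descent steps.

f(x,y) = 3x^2 + 2y^2
grad_x = 6x + 0y, grad_y = 4y + 0x
Step 1: grad = (6, 12), (2/5, 9/5)
Step 2: grad = (12/5, 36/5), (4/25, 27/25)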